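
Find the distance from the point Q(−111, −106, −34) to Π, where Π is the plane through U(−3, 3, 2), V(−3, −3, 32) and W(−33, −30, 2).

UV = (0, −6, 30) and UW = (−30, −33, 0), so a normal is n = UV × UW = (990, −900, −180).
Then n·(−111, −106, −34) − (−6030) = −2340.
|n| = √(980100 + 810000 + 32400) = 1350, so the distance is |-2340|/1350 = 26/15.

26/15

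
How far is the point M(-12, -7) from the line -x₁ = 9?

The normal to the line is n = (-1, 0) with |n| = 1.
|n·M − 9| = |12 − 9| = 3, so the distance is 3/1 = 3.

3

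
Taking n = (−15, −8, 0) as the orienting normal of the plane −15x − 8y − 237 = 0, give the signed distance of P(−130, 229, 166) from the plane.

n·P − 237 = -119.
|n| = 17, so the signed distance is -119/17 = -7.

-7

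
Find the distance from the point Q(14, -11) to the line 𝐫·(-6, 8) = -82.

9

d = |(-6)·14 + 8·(-11) − (-82)| / √(36 + 64) = |-90|/10 = 9.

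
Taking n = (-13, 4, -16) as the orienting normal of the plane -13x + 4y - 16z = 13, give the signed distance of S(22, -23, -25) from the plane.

3/7

n·S − 13 = 9.
|n| = 21, so the signed distance is 9/21 = 3/7.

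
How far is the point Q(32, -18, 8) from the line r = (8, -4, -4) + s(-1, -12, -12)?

Direction vector d = (-1, -12, -12).
AP = (24, -14, 12); AP·d = 0, |AP|² = 916, |d|² = 289.
distance² = |AP|² − (AP·d)²/|d|² = 916 − 0/289 = 916, so the distance is 2√229.

2√229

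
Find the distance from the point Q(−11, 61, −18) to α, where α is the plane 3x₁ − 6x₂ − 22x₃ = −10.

7/23

n = (3, −6, −22); n·P − (-10) = 7; |n| = 23; distance = 7/23.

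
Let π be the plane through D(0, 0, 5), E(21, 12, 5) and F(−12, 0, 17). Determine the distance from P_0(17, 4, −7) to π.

8/9

DE = (21, 12, 0) and DF = (−12, 0, 12), so a normal is n = DE × DF = (144, −252, 144).
d = |144·17 + (-252)·4 + 144·(-7) − 720| / √(20736 + 63504 + 20736) = |-288| / 324 = 8/9.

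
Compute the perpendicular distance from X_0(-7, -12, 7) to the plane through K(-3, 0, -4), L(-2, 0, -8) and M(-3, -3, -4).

5/√17

KL = (1, 0, -4) and KM = (0, -3, 0), so a normal is n = KL × KM = (-12, 0, -3).
n = (-12, 0, -3); n·P − 48 = 15; |n| = 3√17; distance = 15/(3√17) = 5/√17.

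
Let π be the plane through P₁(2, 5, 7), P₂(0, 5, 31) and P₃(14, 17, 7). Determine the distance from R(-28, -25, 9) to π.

2/17

P₁P₂ = (-2, 0, 24) and P₁P₃ = (12, 12, 0), so a normal is n = P₁P₂ × P₁P₃ = (-288, 288, -24).
Then n·(-28, -25, 9) - 696 = -48.
|n| = √(82944 + 82944 + 576) = 408, so the distance is |-48|/408 = 2/17.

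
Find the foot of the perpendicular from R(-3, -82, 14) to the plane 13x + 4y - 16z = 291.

(23, -74, -18)

The perpendicular from R has direction n = (13, 4, -16): r = (-3, -82, 14) + t(13, 4, -16).
Substitute into the plane: n·(R + tn) = 291 gives -591 + 441t = 291, so t = 2.
Foot = (-3, -82, 14) + 2·(13, 4, -16) = (23, -74, -18).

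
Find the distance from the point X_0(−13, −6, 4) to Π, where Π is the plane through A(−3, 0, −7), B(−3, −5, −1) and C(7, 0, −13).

AB = (0, −5, 6) and AC = (10, 0, −6), so a normal is n = AB × AC = (30, 60, 50).
n = (30, 60, 50); n·P − (-440) = -110; |n| = 10√70; distance = 110/(10√70) = 11√70/70.

11√70/70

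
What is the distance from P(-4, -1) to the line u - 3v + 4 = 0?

3/√10

d = |1·(-4) + (-3)·(-1) − (-4)| / √(1 + 9) = |3|/√10 = 3√10/10.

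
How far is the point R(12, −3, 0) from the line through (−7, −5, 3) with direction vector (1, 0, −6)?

Direction vector d = (1, 0, −6).
AP = (19, 2, −3), and AP × d = (−12, 111, −2).
|AP × d|² = 12469 and |d|² = 37, so the distance is √(12469/37) = √337.

√337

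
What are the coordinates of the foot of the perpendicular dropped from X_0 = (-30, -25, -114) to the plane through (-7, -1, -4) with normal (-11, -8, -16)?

The perpendicular from X_0 has direction n = (-11, -8, -16): r = (-30, -25, -114) + t(-11, -8, -16).
Substitute into the plane: n·(X_0 + tn) = 149 gives 2354 + 441t = 149, so t = -5.
Foot = (-30, -25, -114) + (-5)·(-11, -8, -16) = (25, 15, -34).

(25, 15, -34)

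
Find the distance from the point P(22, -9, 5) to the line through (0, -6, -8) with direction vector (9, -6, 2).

√178

Direction vector d = (9, -6, 2).
AP = (22, -3, 13), and AP × d = (72, 73, -105).
|AP × d|² = 21538 and |d|² = 121, so the distance is √(21538/121) = √178.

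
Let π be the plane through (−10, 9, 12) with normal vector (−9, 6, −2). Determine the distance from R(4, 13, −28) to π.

The plane has equation n·(r − (−10, 9, 12)) = 0, i.e. n·r = 120.
Then n·(4, 13, −28) − 120 = −22.
|n| = √(81 + 36 + 4) = 11, so the distance is |-22|/11 = 2.

2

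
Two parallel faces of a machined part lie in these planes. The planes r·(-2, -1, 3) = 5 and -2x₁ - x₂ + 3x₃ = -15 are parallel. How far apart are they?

10√14/7

Both planes have normal n = (-2, -1, 3), |n| = √14. Any point on the first plane is at distance |(-15) − 5|/|n| = 20/√14 = 10√14/7 from the second.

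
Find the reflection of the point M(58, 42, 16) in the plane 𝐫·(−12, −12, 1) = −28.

With n = (−12, −12, 1), the signed offset is (n·M − (-28))/|n|² = -1156/289 = -4.
M' = M − 2t·n = (58, 42, 16) − (-8)·(−12, −12, 1) = (−38, −54, 24).

(-38, -54, 24)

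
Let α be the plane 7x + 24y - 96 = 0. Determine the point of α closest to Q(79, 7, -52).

(72, -17, -52)

The perpendicular from Q has direction n = (7, 24, 0): r = (79, 7, -52) + λ(7, 24, 0).
Substitute into the plane: n·(Q + λn) = 96 gives 721 + 625λ = 96, so λ = -1.
Foot = (79, 7, -52) + (-1)·(7, 24, 0) = (72, -17, -52).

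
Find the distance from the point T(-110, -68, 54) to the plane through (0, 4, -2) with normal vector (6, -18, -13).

4

The plane has equation n·(r − (0, 4, -2)) = 0, i.e. n·r = -46.
d = |6·(-110) + (-18)·(-68) + (-13)·54 − (-46)| / √(36 + 324 + 169) = |-92| / 23 = 4.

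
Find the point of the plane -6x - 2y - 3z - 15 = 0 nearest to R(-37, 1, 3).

The perpendicular from R has direction n = (-6, -2, -3): r = (-37, 1, 3) + λ(-6, -2, -3).
Substitute into the plane: n·(R + λn) = 15 gives 211 + 49λ = 15, so λ = -4.
Foot = (-37, 1, 3) + (-4)·(-6, -2, -3) = (-13, 9, 15).

(-13, 9, 15)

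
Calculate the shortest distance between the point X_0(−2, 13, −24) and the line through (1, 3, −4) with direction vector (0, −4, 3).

Direction vector d = (0, −4, 3).
AP = (−3, 10, −20); AP·d = -100, |AP|² = 509, |d|² = 25.
distance² = |AP|² − (AP·d)²/|d|² = 509 − 10000/25 = 109, so the distance is √109.

√109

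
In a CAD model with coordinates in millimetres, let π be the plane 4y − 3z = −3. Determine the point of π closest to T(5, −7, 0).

(5, -3, -3)

n = (0, 4, −3), |n|² = 25, and n·T − (-3) = -25.
t = -25/25 = -1, so the foot is T − t·n = (5, −7, 0) − (-1)·(0, 4, −3) = (5, −3, −3).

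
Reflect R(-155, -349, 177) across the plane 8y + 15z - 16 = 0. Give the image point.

(-155, -5789/17, 3279/17)

With n = (0, 8, 15), the signed offset is (n·R − 16)/|n|² = -153/289 = -9/17.
R' = R − 2t·n = (-155, -349, 177) − (-18/17)·(0, 8, 15) = (-155, -5789/17, 3279/17).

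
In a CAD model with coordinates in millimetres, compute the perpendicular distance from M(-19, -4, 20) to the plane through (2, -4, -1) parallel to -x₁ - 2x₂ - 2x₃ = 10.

Parallel planes share the normal n = (-1, -2, -2); since (2, -4, -1) lies on the plane, its equation is -x₁ - 2x₂ - 2x₃ = 8.
n = (-1, -2, -2); n·P − 8 = -21; |n| = 3; distance = 21/3 = 7.

7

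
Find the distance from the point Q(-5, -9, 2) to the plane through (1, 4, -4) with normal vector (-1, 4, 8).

2/9

The plane has equation n·(r − (1, 4, -4)) = 0, i.e. n·r = -17.
d = |(-1)·(-5) + 4·(-9) + 8·2 − (-17)| / √(1 + 16 + 64) = |2| / 9 = 2/9.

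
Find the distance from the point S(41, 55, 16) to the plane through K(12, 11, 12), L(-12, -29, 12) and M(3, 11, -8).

KL = (-24, -40, 0) and KM = (-9, 0, -20), so a normal is n = KL × KM = (800, -480, -360).
d = |800·41 + (-480)·55 + (-360)·16 − 0| / √(640000 + 230400 + 129600) = |640| / 1000 = 16/25.

16/25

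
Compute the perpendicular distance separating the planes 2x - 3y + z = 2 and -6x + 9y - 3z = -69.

Divide the second equation by -3 to match normals: 2x - 3y + z = 23.
Both planes have normal n = (2, -3, 1), |n| = √14. Any point on the first plane is at distance |23 − 2|/|n| = 21/√14 = 3√14/2 from the second.

21/√14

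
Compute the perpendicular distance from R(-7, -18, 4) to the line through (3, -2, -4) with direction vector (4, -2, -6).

Direction vector d = (4, -2, -6).
AP = (-10, -16, 8), and AP × d = (112, -28, 84).
|AP × d|² = 20384 and |d|² = 56, so the distance is √(20384/56) = √364 = 2√91.

2√91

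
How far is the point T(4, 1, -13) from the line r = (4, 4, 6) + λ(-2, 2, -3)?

Direction vector d = (-2, 2, -3).
AP = (0, -3, -19), and AP × d = (47, 38, -6).
|AP × d|² = 3689 and |d|² = 17, so the distance is √(3689/17) = √217.

√217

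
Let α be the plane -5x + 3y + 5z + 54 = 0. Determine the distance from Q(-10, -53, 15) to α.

20√59/59

Normal vector n = (-5, 3, 5), and n·(-10, -53, 15) - (-54) = 20.
|n| = √(25 + 9 + 25) = √59, so the distance is |20|/√59 = 20/√59.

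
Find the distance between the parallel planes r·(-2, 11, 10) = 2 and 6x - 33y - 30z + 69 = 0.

Divide the second equation by -3 to match normals: -2x + 11y + 10z = 23.
Both planes have normal n = (-2, 11, 10), |n| = 15. Any point on the first plane is at distance |23 − 2|/|n| = 21/15 = 7/5 from the second.

7/5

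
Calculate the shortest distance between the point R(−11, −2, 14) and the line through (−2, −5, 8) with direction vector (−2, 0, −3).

3√14

Direction vector d = (−2, 0, −3).
AP = (−9, 3, 6), and AP × d = (−9, −39, 6).
|AP × d|² = 1638 and |d|² = 13, so the distance is √(1638/13) = √126 = 3√14.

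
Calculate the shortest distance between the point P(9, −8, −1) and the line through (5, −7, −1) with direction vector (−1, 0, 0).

1

Direction vector d = (−1, 0, 0).
AP = (4, −1, 0); AP·d = -4, |AP|² = 17, |d|² = 1.
distance² = |AP|² − (AP·d)²/|d|² = 17 − 16/1 = 1, so the distance is 1.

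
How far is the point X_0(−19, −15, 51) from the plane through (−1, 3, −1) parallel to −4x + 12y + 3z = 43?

12/13

Parallel planes share the normal n = (−4, 12, 3); since (−1, 3, −1) lies on the plane, its equation is −4x + 12y + 3z = 37.
d = |(-4)·(-19) + 12·(-15) + 3·51 − 37| / √(16 + 144 + 9) = |12| / 13 = 12/13.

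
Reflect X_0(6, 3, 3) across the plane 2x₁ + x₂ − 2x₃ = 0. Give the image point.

(2, 1, 7)

n = (2, 1, −2), |n|² = 9, n·X_0 − 0 = 9, so t = 9/9 = 1.
Foot F = X_0 − 1·n = (4, 2, 5); the reflection is 2F − X_0 = (2, 1, 7).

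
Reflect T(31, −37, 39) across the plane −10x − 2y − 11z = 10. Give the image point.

With n = (−10, −2, −11), the signed offset is (n·T − 10)/|n|² = -675/225 = -3.
T' = T − 2t·n = (31, −37, 39) − (-6)·(−10, −2, −11) = (−29, −49, −27).

(-29, -49, -27)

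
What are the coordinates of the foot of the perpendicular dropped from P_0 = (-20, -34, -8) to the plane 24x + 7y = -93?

(4, -27, -8)

The perpendicular from P_0 has direction n = (24, 7, 0): r = (-20, -34, -8) + μ(24, 7, 0).
Substitute into the plane: n·(P_0 + μn) = -93 gives -718 + 625μ = -93, so μ = 1.
Foot = (-20, -34, -8) + 1·(24, 7, 0) = (4, -27, -8).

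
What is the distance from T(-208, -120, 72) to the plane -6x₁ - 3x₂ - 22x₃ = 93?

d = |(-6)·(-208) + (-3)·(-120) + (-22)·72 − 93| / √(36 + 9 + 484) = |-69| / 23 = 3.

3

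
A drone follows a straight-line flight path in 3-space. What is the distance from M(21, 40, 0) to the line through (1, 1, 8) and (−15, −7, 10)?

√689

A direction vector is d = (−16, −8, 2).
AP = (20, 39, −8), and AP × d = (14, 88, 464).
|AP × d|² = 223236 and |d|² = 324, so the distance is √(223236/324) = √689.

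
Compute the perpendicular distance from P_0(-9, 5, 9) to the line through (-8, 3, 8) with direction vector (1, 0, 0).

√5

Direction vector d = (1, 0, 0).
AP = (-1, 2, 1), and AP × d = (0, 1, -2).
|AP × d|² = 5 and |d|² = 1, so the distance is √5.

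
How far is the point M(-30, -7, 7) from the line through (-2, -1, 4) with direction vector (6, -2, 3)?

Direction vector d = (6, -2, 3).
AP = (-28, -6, 3), and AP × d = (-12, 102, 92).
|AP × d|² = 19012 and |d|² = 49, so the distance is √(19012/49) = √388 = 2√97.

2√97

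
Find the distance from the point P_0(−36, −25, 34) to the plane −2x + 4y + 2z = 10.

15/√6

Normal vector n = (−2, 4, 2), and n·(−36, −25, 34) − 10 = 30.
|n| = √(4 + 16 + 4) = 2√6, so the distance is |30|/(2√6) = 5√6/2.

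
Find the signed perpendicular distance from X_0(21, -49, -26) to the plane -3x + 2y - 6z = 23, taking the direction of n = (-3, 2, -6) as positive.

n·X_0 − 23 = -28.
|n| = 7, so the signed distance is -28/7 = -4.

-4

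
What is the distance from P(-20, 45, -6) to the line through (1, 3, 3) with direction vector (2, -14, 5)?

3√29

Direction vector d = (2, -14, 5).
AP = (-21, 42, -9); AP·d = -675, |AP|² = 2286, |d|² = 225.
distance² = |AP|² − (AP·d)²/|d|² = 2286 − 455625/225 = 261, so the distance is 3√29.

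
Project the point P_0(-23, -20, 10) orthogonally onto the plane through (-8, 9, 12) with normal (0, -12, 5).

(-23, 4, 0)

n = (0, -12, 5), |n|² = 169, and n·P_0 − (-48) = 338.
t = 338/169 = 2, so the foot is P_0 − t·n = (-23, -20, 10) − 2·(0, -12, 5) = (-23, 4, 0).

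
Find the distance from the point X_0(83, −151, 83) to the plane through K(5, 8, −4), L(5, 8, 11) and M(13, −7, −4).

6

KL = (0, 0, 15) and KM = (8, −15, 0), so a normal is n = KL × KM = (225, 120, 0).
n = (225, 120, 0); n·P − 2085 = -1530; |n| = 255; distance = 1530/255 = 6.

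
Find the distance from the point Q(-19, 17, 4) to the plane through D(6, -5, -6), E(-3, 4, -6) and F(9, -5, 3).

DE = (-9, 9, 0) and DF = (3, 0, 9), so a normal is n = DE × DF = (81, 81, -27).
d = |81·(-19) + 81·17 + (-27)·4 − 243| / √(6561 + 6561 + 729) = |-513| / (27√19) = √19.

√19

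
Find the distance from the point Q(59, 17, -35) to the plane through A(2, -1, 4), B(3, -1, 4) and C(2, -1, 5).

AB = (1, 0, 0) and AC = (0, 0, 1), so a normal is n = AB × AC = (0, -1, 0).
Then n·(59, 17, -35) - 1 = -18.
|n| = √(0 + 1 + 0) = 1, so the distance is |-18|/1 = 18.

18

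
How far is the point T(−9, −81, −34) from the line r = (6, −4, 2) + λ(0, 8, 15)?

Direction vector d = (0, 8, 15).
AP = (−15, −77, −36), and AP × d = (−867, 225, −120).
|AP × d|² = 816714 and |d|² = 289, so the distance is √(816714/289) = √2826 = 3√314.

3√314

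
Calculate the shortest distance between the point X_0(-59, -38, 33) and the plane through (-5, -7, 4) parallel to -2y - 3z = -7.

Parallel planes share the normal n = (0, -2, -3); since (-5, -7, 4) lies on the plane, its equation is -2y - 3z = 2.
Then n·(-59, -38, 33) - 2 = -25.
|n| = √(0 + 4 + 9) = √13, so the distance is |-25|/√13 = 25√13/13.

25/√13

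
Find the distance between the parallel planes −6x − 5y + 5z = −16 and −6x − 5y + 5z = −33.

Both planes have normal n = (−6, −5, 5), |n| = √86. Any point on the first plane is at distance |(-33) − (-16)|/|n| = 17/√86 = 17√86/86 from the second.

17√86/86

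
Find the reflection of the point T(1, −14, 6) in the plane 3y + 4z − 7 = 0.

(1, -8, 14)

With n = (0, 3, 4), the signed offset is (n·T − 7)/|n|² = -25/25 = -1.
T' = T − 2t·n = (1, −14, 6) − (-2)·(0, 3, 4) = (1, −8, 14).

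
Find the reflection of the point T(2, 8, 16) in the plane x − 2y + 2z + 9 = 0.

n = (1, −2, 2), |n|² = 9, n·T − (-9) = 27, so t = 27/9 = 3.
Foot F = T − 3·n = (−1, 14, 10); the reflection is 2F − T = (−4, 20, 4).

(-4, 20, 4)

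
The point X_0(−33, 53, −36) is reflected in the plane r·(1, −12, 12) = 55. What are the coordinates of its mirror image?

(-25, -43, 60)

With n = (1, −12, 12), the signed offset is (n·X_0 − 55)/|n|² = -1156/289 = -4.
X_0' = X_0 − 2t·n = (−33, 53, −36) − (-8)·(1, −12, 12) = (−25, −43, 60).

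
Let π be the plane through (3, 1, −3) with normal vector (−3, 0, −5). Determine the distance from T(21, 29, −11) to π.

7√34/17

The plane has equation n·(r − (3, 1, −3)) = 0, i.e. n·r = 6.
Then n·(21, 29, −11) − 6 = −14.
|n| = √(9 + 0 + 25) = √34, so the distance is |-14|/√34 = 14/√34.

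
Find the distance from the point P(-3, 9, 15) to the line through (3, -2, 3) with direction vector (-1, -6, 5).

Direction vector d = (-1, -6, 5).
AP = (-6, 11, 12), and AP × d = (127, 18, 47).
|AP × d|² = 18662 and |d|² = 62, so the distance is √(18662/62) = √301.

√301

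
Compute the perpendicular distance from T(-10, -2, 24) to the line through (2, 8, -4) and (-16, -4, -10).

18√3

A direction vector is d = (-18, -12, -6).
AP = (-12, -10, 28); AP·d = 168, |AP|² = 1028, |d|² = 504.
distance² = |AP|² − (AP·d)²/|d|² = 1028 − 28224/504 = 972, so the distance is 18√3.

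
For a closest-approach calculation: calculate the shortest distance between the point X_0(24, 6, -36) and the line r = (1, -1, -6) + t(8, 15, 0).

Direction vector d = (8, 15, 0).
AP = (23, 7, -30); AP·d = 289, |AP|² = 1478, |d|² = 289.
distance² = |AP|² − (AP·d)²/|d|² = 1478 − 83521/289 = 1189, so the distance is √1189.

√1189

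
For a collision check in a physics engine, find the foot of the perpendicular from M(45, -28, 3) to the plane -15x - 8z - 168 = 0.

(0, -28, -21)

n = (-15, 0, -8), |n|² = 289, and n·M − 168 = -867.
t = -867/289 = -3, so the foot is M − t·n = (45, -28, 3) − (-3)·(-15, 0, -8) = (0, -28, -21).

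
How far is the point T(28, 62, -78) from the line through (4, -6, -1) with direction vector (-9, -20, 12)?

Direction vector d = (-9, -20, 12).
AP = (24, 68, -77), and AP × d = (-724, 405, 132).
|AP × d|² = 705625 and |d|² = 625, so the distance is √(705625/625) = √1129.

√1129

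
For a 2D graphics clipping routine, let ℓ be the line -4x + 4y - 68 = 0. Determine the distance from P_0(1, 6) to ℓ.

6√2

The normal to the line is n = (-4, 4) with |n| = 4√2.
|n·P_0 − 68| = |20 − 68| = 48, so the distance is 48/(4√2) = 6√2.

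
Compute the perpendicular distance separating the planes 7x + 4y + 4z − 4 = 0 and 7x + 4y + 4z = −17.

With common normal n = (7, 4, 4) (|n| = 9), the distance is |4 − (-17)|/|n| = 21/9 = 7/3.

7/3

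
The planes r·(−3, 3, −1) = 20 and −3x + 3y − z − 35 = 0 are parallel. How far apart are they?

15/√19

With common normal n = (−3, 3, −1) (|n| = √19), the distance is |20 − 35|/|n| = 15/√19.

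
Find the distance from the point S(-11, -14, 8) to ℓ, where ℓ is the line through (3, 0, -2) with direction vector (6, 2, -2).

Direction vector d = (6, 2, -2).
AP = (-14, -14, 10); AP·d = -132, |AP|² = 492, |d|² = 44.
distance² = |AP|² − (AP·d)²/|d|² = 492 − 17424/44 = 96, so the distance is 4√6.

4√6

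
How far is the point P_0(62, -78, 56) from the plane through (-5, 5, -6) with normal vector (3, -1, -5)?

The plane has equation n·(r − (-5, 5, -6)) = 0, i.e. n·r = 10.
Then n·(62, -78, 56) - 10 = -26.
|n| = √(9 + 1 + 25) = √35, so the distance is |-26|/√35 = 26√35/35.

26/√35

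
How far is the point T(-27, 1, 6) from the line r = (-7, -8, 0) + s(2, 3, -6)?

Direction vector d = (2, 3, -6).
AP = (-20, 9, 6); AP·d = -49, |AP|² = 517, |d|² = 49.
distance² = |AP|² − (AP·d)²/|d|² = 517 − 2401/49 = 468, so the distance is 6√13.

6√13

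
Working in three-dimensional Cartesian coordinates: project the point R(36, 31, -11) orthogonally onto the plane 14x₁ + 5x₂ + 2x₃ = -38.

n = (14, 5, 2), |n|² = 225, and n·R − (-38) = 675.
t = 675/225 = 3, so the foot is R − t·n = (36, 31, -11) − 3·(14, 5, 2) = (-6, 16, -17).

(-6, 16, -17)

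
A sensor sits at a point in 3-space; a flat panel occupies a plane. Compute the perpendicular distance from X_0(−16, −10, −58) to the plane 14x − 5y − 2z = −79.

Normal vector n = (14, −5, −2), and n·(−16, −10, −58) − (−79) = 21.
|n| = √(196 + 25 + 4) = 15, so the distance is |21|/15 = 7/5.

7/5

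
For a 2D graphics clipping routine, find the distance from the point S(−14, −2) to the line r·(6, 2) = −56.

d = |6·(-14) + 2·(-2) − (-56)| / √(36 + 4) = |-32|/(2√10) = 16/√10.

16/√10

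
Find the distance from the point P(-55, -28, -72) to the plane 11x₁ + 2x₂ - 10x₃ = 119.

4

Normal vector n = (11, 2, -10), and n·(-55, -28, -72) - 119 = -60.
|n| = √(121 + 4 + 100) = 15, so the distance is |-60|/15 = 4.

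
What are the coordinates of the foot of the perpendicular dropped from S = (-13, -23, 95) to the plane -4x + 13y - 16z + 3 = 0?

The perpendicular from S has direction n = (-4, 13, -16): r = (-13, -23, 95) + μ(-4, 13, -16).
Substitute into the plane: n·(S + μn) = -3 gives -1767 + 441μ = -3, so μ = 4.
Foot = (-13, -23, 95) + 4·(-4, 13, -16) = (-29, 29, 31).

(-29, 29, 31)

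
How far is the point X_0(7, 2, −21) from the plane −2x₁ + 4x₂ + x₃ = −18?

d = |(-2)·7 + 4·2 + 1·(-21) − (-18)| / √(4 + 16 + 1) = |-9| / √21 = 9/√21.

3√21/7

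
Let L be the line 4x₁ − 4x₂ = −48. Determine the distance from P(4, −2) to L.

d = |4·4 + (-4)·(-2) − (-48)| / √(16 + 16) = |72|/(4√2) = 9√2.

9√2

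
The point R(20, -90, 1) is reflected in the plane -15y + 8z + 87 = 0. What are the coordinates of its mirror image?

(20, 60, -79)

With n = (0, -15, 8), the signed offset is (n·R − (-87))/|n|² = 1445/289 = 5.
R' = R − 2t·n = (20, -90, 1) − 10·(0, -15, 8) = (20, 60, -79).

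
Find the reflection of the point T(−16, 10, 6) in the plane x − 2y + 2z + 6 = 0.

n = (1, −2, 2), |n|² = 9, n·T − (-6) = -18, so t = -18/9 = -2.
Foot F = T − (-2)·n = (−14, 6, 10); the reflection is 2F − T = (−12, 2, 14).

(-12, 2, 14)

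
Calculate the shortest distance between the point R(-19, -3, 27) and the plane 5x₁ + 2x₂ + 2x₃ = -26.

7√33/11

Normal vector n = (5, 2, 2), and n·(-19, -3, 27) - (-26) = -21.
|n| = √(25 + 4 + 4) = √33, so the distance is |-21|/√33 = 21/√33.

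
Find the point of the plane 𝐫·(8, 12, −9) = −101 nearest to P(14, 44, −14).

n = (8, 12, −9), |n|² = 289, and n·P − (-101) = 867.
t = 867/289 = 3, so the foot is P − t·n = (14, 44, −14) − 3·(8, 12, −9) = (−10, 8, 13).

(-10, 8, 13)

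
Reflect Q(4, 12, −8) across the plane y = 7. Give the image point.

(4, 2, -8)

n = (0, 1, 0), |n|² = 1, n·Q − 7 = 5, so t = 5/1 = 5.
Foot F = Q − 5·n = (4, 7, −8); the reflection is 2F − Q = (4, 2, −8).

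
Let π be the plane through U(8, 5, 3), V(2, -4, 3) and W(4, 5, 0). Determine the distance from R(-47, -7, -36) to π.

UV = (-6, -9, 0) and UW = (-4, 0, -3), so a normal is n = UV × UW = (27, -18, -36).
n = (27, -18, -36); n·P − 18 = 135; |n| = 9√29; distance = 135/(9√29) = 15√29/29.

15√29/29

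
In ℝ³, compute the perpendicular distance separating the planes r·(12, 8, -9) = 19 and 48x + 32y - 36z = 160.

Divide the second equation by 4 to match normals: 12x + 8y - 9z = 40.
With common normal n = (12, 8, -9) (|n| = 17), the distance is |19 − 40|/|n| = 21/17.

21/17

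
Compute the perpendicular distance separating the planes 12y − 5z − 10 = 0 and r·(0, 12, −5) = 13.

With common normal n = (0, 12, −5) (|n| = 13), the distance is |10 − 13|/|n| = 3/13.

3/13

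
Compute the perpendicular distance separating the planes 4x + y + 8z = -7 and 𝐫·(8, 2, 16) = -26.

Divide the second equation by 2 to match normals: 4x + y + 8z = -13.
With common normal n = (4, 1, 8) (|n| = 9), the distance is |(-7) − (-13)|/|n| = 6/9 = 2/3.

2/3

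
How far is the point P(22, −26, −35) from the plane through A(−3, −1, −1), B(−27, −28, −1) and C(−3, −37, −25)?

AB = (−24, −27, 0) and AC = (0, −36, −24), so a normal is n = AB × AC = (648, −576, 864).
Then n·(22, −26, −35) − (−2232) = 1224.
|n| = √(419904 + 331776 + 746496) = 1224, so the distance is |1224|/1224 = 1.

1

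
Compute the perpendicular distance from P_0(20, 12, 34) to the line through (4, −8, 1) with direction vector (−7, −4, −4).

√449

Direction vector d = (−7, −4, −4).
AP = (16, 20, 33); AP·d = -324, |AP|² = 1745, |d|² = 81.
distance² = |AP|² − (AP·d)²/|d|² = 1745 − 104976/81 = 449, so the distance is √449.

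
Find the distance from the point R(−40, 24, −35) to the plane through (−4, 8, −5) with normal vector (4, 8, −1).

14/9

The plane has equation n·(r − (−4, 8, −5)) = 0, i.e. n·r = 53.
Then n·(−40, 24, −35) − 53 = 14.
|n| = √(16 + 64 + 1) = 9, so the distance is |14|/9 = 14/9.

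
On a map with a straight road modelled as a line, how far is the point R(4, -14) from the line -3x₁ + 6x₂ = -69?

d = |(-3)·4 + 6·(-14) − (-69)| / √(9 + 36) = |-27|/(3√5) = 9√5/5.

9√5/5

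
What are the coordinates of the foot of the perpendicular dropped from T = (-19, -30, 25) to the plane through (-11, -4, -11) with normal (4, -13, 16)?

The perpendicular from T has direction n = (4, -13, 16): r = (-19, -30, 25) + t(4, -13, 16).
Substitute into the plane: n·(T + tn) = -168 gives 714 + 441t = -168, so t = -2.
Foot = (-19, -30, 25) + (-2)·(4, -13, 16) = (-27, -4, -7).

(-27, -4, -7)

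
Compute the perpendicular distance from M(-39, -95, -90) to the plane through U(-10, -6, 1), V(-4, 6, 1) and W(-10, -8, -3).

UV = (6, 12, 0) and UW = (0, -2, -4), so a normal is n = UV × UW = (-48, 24, -12).
Then n·(-39, -95, -90) - 324 = 348.
|n| = √(2304 + 576 + 144) = 12√21, so the distance is |348|/(12√21) = 29√21/21.

29√21/21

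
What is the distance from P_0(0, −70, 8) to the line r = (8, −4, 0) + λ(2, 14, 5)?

2√221

Direction vector d = (2, 14, 5).
AP = (−8, −66, 8), and AP × d = (−442, 56, 20).
|AP × d|² = 198900 and |d|² = 225, so the distance is √(198900/225) = √884 = 2√221.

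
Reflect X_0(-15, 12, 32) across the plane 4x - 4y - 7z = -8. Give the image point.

(17, -20, -24)

n = (4, -4, -7), |n|² = 81, n·X_0 − (-8) = -324, so t = -324/81 = -4.
Foot F = X_0 − (-4)·n = (1, -4, 4); the reflection is 2F − X_0 = (17, -20, -24).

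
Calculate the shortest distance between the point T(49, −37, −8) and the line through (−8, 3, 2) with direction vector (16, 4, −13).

7√65

Direction vector d = (16, 4, −13).
AP = (57, −40, −10); AP·d = 882, |AP|² = 4949, |d|² = 441.
distance² = |AP|² − (AP·d)²/|d|² = 4949 − 777924/441 = 3185, so the distance is 7√65.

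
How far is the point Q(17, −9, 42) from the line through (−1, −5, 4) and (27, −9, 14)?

2√221

A direction vector is d = (28, −4, 10).
AP = (18, −4, 38), and AP × d = (112, 884, 40).
|AP × d|² = 795600 and |d|² = 900, so the distance is √(795600/900) = √884 = 2√221.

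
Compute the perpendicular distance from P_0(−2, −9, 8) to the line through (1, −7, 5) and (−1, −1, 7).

√22

A direction vector is d = (−2, 6, 2).
AP = (−3, −2, 3), and AP × d = (−22, 0, −22).
|AP × d|² = 968 and |d|² = 44, so the distance is √(968/44) = √22.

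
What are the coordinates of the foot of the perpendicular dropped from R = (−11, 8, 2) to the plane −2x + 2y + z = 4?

The perpendicular from R has direction n = (−2, 2, 1): r = (−11, 8, 2) + μ(−2, 2, 1).
Substitute into the plane: n·(R + μn) = 4 gives 40 + 9μ = 4, so μ = -4.
Foot = (−11, 8, 2) + (-4)·(−2, 2, 1) = (−3, 0, −2).

(-3, 0, -2)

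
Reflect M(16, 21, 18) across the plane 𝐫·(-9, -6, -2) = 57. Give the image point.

(-38, -15, 6)

n = (-9, -6, -2), |n|² = 121, n·M − 57 = -363, so t = -363/121 = -3.
Foot F = M − (-3)·n = (-11, 3, 12); the reflection is 2F − M = (-38, -15, 6).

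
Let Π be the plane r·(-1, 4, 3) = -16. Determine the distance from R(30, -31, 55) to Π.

d = |(-1)·30 + 4·(-31) + 3·55 − (-16)| / √(1 + 16 + 9) = |27| / √26 = 27/√26.

27√26/26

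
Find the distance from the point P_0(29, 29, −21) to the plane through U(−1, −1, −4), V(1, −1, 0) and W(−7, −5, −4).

13/√14

UV = (2, 0, 4) and UW = (−6, −4, 0), so a normal is n = UV × UW = (16, −24, −8).
d = |16·29 + (-24)·29 + (-8)·(-21) − 40| / √(256 + 576 + 64) = |-104| / (8√14) = 13/√14.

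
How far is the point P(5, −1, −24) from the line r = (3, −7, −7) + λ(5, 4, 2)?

√329

Direction vector d = (5, 4, 2).
AP = (2, 6, −17), and AP × d = (80, −89, −22).
|AP × d|² = 14805 and |d|² = 45, so the distance is √(14805/45) = √329.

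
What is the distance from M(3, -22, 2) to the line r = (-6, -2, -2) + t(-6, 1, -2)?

3√37

Direction vector d = (-6, 1, -2).
AP = (9, -20, 4), and AP × d = (36, -6, -111).
|AP × d|² = 13653 and |d|² = 41, so the distance is √(13653/41) = √333 = 3√37.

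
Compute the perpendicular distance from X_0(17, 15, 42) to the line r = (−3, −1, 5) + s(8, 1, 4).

27

Direction vector d = (8, 1, 4).
AP = (20, 16, 37); AP·d = 324, |AP|² = 2025, |d|² = 81.
distance² = |AP|² − (AP·d)²/|d|² = 2025 − 104976/81 = 729, so the distance is 27.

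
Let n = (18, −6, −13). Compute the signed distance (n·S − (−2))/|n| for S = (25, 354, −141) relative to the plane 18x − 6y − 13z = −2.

n·S − (-2) = 161.
|n| = 23, so the signed distance is 161/23 = 7.

7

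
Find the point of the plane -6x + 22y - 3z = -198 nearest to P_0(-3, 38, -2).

(9, -6, 4)

n = (-6, 22, -3), |n|² = 529, and n·P_0 − (-198) = 1058.
t = 1058/529 = 2, so the foot is P_0 − t·n = (-3, 38, -2) − 2·(-6, 22, -3) = (9, -6, 4).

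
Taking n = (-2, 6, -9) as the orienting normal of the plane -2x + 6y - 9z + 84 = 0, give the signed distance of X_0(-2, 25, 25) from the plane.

n·X_0 − (-84) = 13.
|n| = 11, so the signed distance is 13/11.

13/11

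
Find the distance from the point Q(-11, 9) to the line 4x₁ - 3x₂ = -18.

The normal to the line is n = (4, -3) with |n| = 5.
|n·Q − (-18)| = |-71 − (-18)| = 53, so the distance is 53/5.

53/5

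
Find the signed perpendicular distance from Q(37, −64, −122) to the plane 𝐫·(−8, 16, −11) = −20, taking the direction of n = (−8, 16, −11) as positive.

n·Q − (-20) = 42.
|n| = 21, so the signed distance is 42/21 = 2.

2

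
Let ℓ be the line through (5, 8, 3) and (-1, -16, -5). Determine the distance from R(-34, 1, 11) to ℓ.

√1465

A direction vector is d = (-6, -24, -8).
AP = (-39, -7, 8); AP·d = 338, |AP|² = 1634, |d|² = 676.
distance² = |AP|² − (AP·d)²/|d|² = 1634 − 114244/676 = 1465, so the distance is √1465.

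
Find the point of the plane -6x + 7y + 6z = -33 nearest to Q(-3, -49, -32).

n = (-6, 7, 6), |n|² = 121, and n·Q − (-33) = -484.
t = -484/121 = -4, so the foot is Q − t·n = (-3, -49, -32) − (-4)·(-6, 7, 6) = (-27, -21, -8).

(-27, -21, -8)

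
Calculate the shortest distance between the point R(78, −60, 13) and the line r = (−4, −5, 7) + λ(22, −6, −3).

Direction vector d = (22, −6, −3).
AP = (82, −55, 6), and AP × d = (201, 378, 718).
|AP × d|² = 698809 and |d|² = 529, so the distance is √(698809/529) = √1321.

√1321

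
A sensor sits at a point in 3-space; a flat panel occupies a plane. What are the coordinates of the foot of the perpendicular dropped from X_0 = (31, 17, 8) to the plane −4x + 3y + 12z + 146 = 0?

The perpendicular from X_0 has direction n = (−4, 3, 12): r = (31, 17, 8) + μ(−4, 3, 12).
Substitute into the plane: n·(X_0 + μn) = -146 gives 23 + 169μ = -146, so μ = -1.
Foot = (31, 17, 8) + (-1)·(−4, 3, 12) = (35, 14, −4).

(35, 14, -4)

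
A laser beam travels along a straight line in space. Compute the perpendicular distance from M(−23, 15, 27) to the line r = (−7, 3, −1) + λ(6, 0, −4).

Direction vector d = (6, 0, −4).
AP = (−16, 12, 28); AP·d = -208, |AP|² = 1184, |d|² = 52.
distance² = |AP|² − (AP·d)²/|d|² = 1184 − 43264/52 = 352, so the distance is 4√22.

4√22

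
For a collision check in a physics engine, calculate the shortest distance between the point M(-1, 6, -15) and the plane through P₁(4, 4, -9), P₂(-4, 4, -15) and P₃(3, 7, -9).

P₁P₂ = (-8, 0, -6) and P₁P₃ = (-1, 3, 0), so a normal is n = P₁P₂ × P₁P₃ = (18, 6, -24).
d = |18·(-1) + 6·6 + (-24)·(-15) − 312| / √(324 + 36 + 576) = |66| / (6√26) = 11√26/26.

11√26/26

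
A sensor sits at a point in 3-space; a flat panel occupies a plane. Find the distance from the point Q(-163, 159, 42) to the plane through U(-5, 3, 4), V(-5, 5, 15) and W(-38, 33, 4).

UV = (0, 2, 11) and UW = (-33, 30, 0), so a normal is n = UV × UW = (-330, -363, 66).
Then n·(-163, 159, 42) - 825 = -1980.
|n| = √(108900 + 131769 + 4356) = 495, so the distance is |-1980|/495 = 4.

4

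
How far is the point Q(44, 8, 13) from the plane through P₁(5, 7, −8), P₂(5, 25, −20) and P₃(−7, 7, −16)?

13√17/17

P₁P₂ = (0, 18, −12) and P₁P₃ = (−12, 0, −8), so a normal is n = P₁P₂ × P₁P₃ = (−144, 144, 216).
Then n·(44, 8, 13) − (−1440) = −936.
|n| = √(20736 + 20736 + 46656) = 72√17, so the distance is |-936|/(72√17) = 13√17/17.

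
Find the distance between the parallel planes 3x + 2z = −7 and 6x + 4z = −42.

Divide the second equation by 2 to match normals: 3x + 2z = -21.
Both planes have normal n = (3, 0, 2), |n| = √13. Any point on the first plane is at distance |(-21) − (-7)|/|n| = 14/√13 = 14√13/13 from the second.

14√13/13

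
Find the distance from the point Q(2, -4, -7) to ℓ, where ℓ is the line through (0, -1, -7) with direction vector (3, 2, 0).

√13

Direction vector d = (3, 2, 0).
AP = (2, -3, 0); AP·d = 0, |AP|² = 13, |d|² = 13.
distance² = |AP|² − (AP·d)²/|d|² = 13 − 0/13 = 13, so the distance is √13.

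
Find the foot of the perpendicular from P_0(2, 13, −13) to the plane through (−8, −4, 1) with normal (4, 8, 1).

n = (4, 8, 1), |n|² = 81, and n·P_0 − (-63) = 162.
t = 162/81 = 2, so the foot is P_0 − t·n = (2, 13, −13) − 2·(4, 8, 1) = (−6, −3, −15).

(-6, -3, -15)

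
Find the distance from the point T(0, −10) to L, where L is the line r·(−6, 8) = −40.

4

d = |(-6)·0 + 8·(-10) − (-40)| / √(36 + 64) = |-40|/10 = 4.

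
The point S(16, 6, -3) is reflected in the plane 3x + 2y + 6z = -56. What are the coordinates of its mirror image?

(4, -2, -27)

n = (3, 2, 6), |n|² = 49, n·S − (-56) = 98, so t = 98/49 = 2.
Foot F = S − 2·n = (10, 2, -15); the reflection is 2F − S = (4, -2, -27).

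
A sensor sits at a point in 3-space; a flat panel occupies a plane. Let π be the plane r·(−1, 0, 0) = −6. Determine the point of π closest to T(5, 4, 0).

(6, 4, 0)

n = (−1, 0, 0), |n|² = 1, and n·T − (-6) = 1.
t = 1/1 = 1, so the foot is T − t·n = (5, 4, 0) − 1·(−1, 0, 0) = (6, 4, 0).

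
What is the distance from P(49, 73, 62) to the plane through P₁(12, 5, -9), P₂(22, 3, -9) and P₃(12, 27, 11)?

9/5

P₁P₂ = (10, -2, 0) and P₁P₃ = (0, 22, 20), so a normal is n = P₁P₂ × P₁P₃ = (-40, -200, 220).
Then n·(49, 73, 62) - (-3460) = 540.
|n| = √(1600 + 40000 + 48400) = 300, so the distance is |540|/300 = 9/5.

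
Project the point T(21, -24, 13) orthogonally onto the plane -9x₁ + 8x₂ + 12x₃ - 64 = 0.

(12, -16, 25)

n = (-9, 8, 12), |n|² = 289, and n·T − 64 = -289.
t = -289/289 = -1, so the foot is T − t·n = (21, -24, 13) − (-1)·(-9, 8, 12) = (12, -16, 25).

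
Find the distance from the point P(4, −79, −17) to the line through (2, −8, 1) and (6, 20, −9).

√1769

A direction vector is d = (4, 28, −10).
AP = (2, −71, −18), and AP × d = (1214, −52, 340).
|AP × d|² = 1592100 and |d|² = 900, so the distance is √(1592100/900) = √1769.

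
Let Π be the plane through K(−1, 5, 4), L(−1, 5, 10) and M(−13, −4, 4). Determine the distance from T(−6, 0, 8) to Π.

KL = (0, 0, 6) and KM = (−12, −9, 0), so a normal is n = KL × KM = (54, −72, 0).
d = |54·(-6) + (-72)·0 − (-414)| / √(2916 + 5184 + 0) = |90| / 90 = 1.

1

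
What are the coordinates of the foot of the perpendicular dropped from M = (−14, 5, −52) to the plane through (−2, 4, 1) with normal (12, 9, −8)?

(-26, -4, -44)

n = (12, 9, −8), |n|² = 289, and n·M − 4 = 289.
t = 289/289 = 1, so the foot is M − t·n = (−14, 5, −52) − 1·(12, 9, −8) = (−26, −4, −44).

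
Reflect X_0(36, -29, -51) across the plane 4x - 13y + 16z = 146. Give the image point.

(44, -55, -19)

n = (4, -13, 16), |n|² = 441, n·X_0 − 146 = -441, so t = -441/441 = -1.
Foot F = X_0 − (-1)·n = (40, -42, -35); the reflection is 2F − X_0 = (44, -55, -19).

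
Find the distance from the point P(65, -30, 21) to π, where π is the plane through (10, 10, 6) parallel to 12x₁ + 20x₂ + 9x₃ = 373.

Parallel planes share the normal n = (12, 20, 9); since (10, 10, 6) lies on the plane, its equation is 12x₁ + 20x₂ + 9x₃ = 374.
n = (12, 20, 9); n·P − 374 = -5; |n| = 25; distance = 5/25 = 1/5.

1/5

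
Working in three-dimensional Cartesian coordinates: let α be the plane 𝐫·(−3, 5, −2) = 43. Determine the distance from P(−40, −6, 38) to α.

d = |(-3)·(-40) + 5·(-6) + (-2)·38 − 43| / √(9 + 25 + 4) = |-29| / √38 = 29√38/38.

29/√38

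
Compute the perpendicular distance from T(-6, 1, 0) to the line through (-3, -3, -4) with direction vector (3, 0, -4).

4

Direction vector d = (3, 0, -4).
AP = (-3, 4, 4); AP·d = -25, |AP|² = 41, |d|² = 25.
distance² = |AP|² − (AP·d)²/|d|² = 41 − 625/25 = 16, so the distance is 4.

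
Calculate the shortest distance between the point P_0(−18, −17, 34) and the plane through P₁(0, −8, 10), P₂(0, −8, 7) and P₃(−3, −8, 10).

P₁P₂ = (0, 0, −3) and P₁P₃ = (−3, 0, 0), so a normal is n = P₁P₂ × P₁P₃ = (0, 9, 0).
Then n·(−18, −17, 34) − (−72) = −81.
|n| = √(0 + 81 + 0) = 9, so the distance is |-81|/9 = 9.

9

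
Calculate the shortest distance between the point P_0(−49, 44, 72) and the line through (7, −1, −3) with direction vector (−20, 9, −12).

Direction vector d = (−20, 9, −12).
AP = (−56, 45, 75), and AP × d = (−1215, −2172, 396).
|AP × d|² = 6350625 and |d|² = 625, so the distance is √(6350625/625) = √10161 = 3√1129.

3√1129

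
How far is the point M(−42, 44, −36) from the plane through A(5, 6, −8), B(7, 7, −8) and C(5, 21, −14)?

AB = (2, 1, 0) and AC = (0, 15, −6), so a normal is n = AB × AC = (−6, 12, 30).
Then n·(−42, 44, −36) − (−198) = −102.
|n| = √(36 + 144 + 900) = 6√30, so the distance is |-102|/(6√30) = 17/√30.

17/√30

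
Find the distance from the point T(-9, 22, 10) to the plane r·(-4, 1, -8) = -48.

d = |(-4)·(-9) + 1·22 + (-8)·10 − (-48)| / √(16 + 1 + 64) = |26| / 9 = 26/9.

26/9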